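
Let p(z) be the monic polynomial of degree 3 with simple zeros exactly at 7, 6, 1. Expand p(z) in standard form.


The polynomial is p(z) = ∏_{α ∈ S} (z − α), where S = {7, 6, 1}.
Expanding the product yields: p(z) = z^3 -14·z^2 + 55·z -42.
The resulting polynomial has degree 3 and real coefficients as required.

p(z) = z^3 -14·z^2 + 55·z -42.


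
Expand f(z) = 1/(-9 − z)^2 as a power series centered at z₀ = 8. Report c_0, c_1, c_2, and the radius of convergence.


Let w = z − z₀, so z = z₀ + w.
Then -9 − z = -9 − (z₀ + w) = (-9 − z₀) − w = -17 − w.
f(z) = 1/(-17 − w)^2 = (1/(-17)^2) · (1 − w/(-17))^{−2}.
By the binomial series (1−u)^{−2} = Σ_{n≥0} C(n+1, 1) u^n for |u|<1, with u = w/(-17):
  c_n = C(n+1, 1) / (-17)^(n+2).
  c_0 = 1/(-17)^2 = 1/289.
  c_1 = 2/(-17)^3 = -2/4913.
  c_2 = 3/(-17)^4 = 3/83521.
The series is valid for |w/d| < 1, i.e. |z − z₀| < |d|.
Radius of convergence: R = |-9 − z₀| = |-17| = 17 (distance from z₀ to the singularity z = -9).

c_0 = 1/289, c_1 = -2/4913, c_2 = 3/83521; R = 17.


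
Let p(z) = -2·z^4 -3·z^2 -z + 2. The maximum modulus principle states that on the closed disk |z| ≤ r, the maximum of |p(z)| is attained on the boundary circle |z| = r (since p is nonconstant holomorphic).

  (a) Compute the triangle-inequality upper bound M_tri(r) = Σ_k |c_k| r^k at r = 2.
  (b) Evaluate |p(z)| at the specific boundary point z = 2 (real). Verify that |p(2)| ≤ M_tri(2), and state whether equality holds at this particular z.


Coefficients: c_0 = 2, c_1 = -1, c_2 = -3, c_3 = 0, c_4 = -2. Radius r = 2.
Part (a). Triangle bound: M_tri(r) = Σ_k |c_k| r^k
  = |2|·2^0 + |-1|·2^1 + |-3|·2^2 + |0|·2^3 + |-2|·2^4
  = 2 + 2 + 12 + 0 + 32 = 48.
This bounds M(r) := max_{|z|=r} |p(z)| from above; equality holds iff all terms c_k z^k can be made to align in phase at a single z on |z|=r.
Part (b). At z = 2 (real, on the circle |z| = r):
  p(2) = (2)·2^0 + (-1)·2^1 + (-3)·2^2 + (0)·2^3 + (-2)·2^4 = -44.
  |p(2)| = 44.
Check: |p(2)| = 44 ≤ 48 = M_tri(2). ✓ Equality does not hold at z = 2 (the coefficients have mixed signs, so the terms do not all align in phase there).

M_tri(2) = 48; |p(2)| = 44; equality at z=2: no.


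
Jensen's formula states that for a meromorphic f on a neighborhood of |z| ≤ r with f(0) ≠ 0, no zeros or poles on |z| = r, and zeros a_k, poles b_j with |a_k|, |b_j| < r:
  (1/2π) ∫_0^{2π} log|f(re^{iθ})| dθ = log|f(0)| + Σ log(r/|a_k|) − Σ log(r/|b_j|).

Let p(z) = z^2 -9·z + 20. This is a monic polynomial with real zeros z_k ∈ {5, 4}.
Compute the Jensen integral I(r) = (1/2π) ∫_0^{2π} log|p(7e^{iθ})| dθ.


Zeros: 4, 5; r = 7.
Inside |z| < r: 4, 5. Outside (|z| ≥ r): ∅.
p(0) = 20, so log|p(0)| = log(20) = 2.9957.
Apply Jensen: I(r) = log|p(0)| + Σ_k log(r/|z_k|), summed over zeros inside |z| < r.
  log(r/|z_k|) for z_k = 5: log(7/5) = 0.3365
  log(r/|z_k|) for z_k = 4: log(7/4) = 0.5596
Sum over inside zeros: 0.8961.
I(r) = log|p(0)| + (inside sum) = 2.9957 + 0.8961 = 3.8918.
Closed form (all zeros inside, monic): I(r) = n·log(r) = 2·log(7) = 3.8918. ✓

I(r) ≈ 3.8918.


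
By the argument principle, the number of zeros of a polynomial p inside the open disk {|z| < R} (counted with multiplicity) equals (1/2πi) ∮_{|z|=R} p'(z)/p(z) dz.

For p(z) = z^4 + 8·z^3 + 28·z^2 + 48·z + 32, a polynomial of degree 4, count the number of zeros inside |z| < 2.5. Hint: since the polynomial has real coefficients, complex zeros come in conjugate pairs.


The zeros of p are: (-2 + 2i), (-2 - 2i), -2, -2.
Their magnitudes are: 2.828, 2.828, 2, 2.
Zeros with |z| < R = 2.5: -2, -2.
Count = 2.
By the argument principle, (1/2πi) ∮_{|z|=R} p'(z)/p(z) dz equals exactly this count.

Number of zeros inside |z| < 2.5: 2.


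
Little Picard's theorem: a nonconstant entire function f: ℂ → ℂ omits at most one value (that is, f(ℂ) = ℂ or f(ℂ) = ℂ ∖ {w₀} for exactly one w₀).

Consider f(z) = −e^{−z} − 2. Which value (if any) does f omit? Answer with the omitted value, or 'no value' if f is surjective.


Little Picard bounds the complement of f(ℂ) to at most one point.
e^{−z} is never zero on ℂ, so -1·e^{−z} takes every value in ℂ ∖ {0}. Adding -2 shifts the range to ℂ ∖ {-2}. Thus f omits exactly the value -2.

Omitted value: -2.


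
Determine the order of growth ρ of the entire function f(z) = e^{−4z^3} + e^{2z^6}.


Each summand is entire of order 3 and 6 respectively (as in the single-exponential case). The order of a sum is at most the max of the orders, so ρ ≤ 6. For the lower bound: on |z|=r choose arg z so that 2z^6 is real positive; then |e^{2z^6}| = e^{2r^6} while |e^{-4z^3}| ≤ e^{4r^3} = o(e^{2r^6}). So |f| ≥ e^{2r^6}(1 − o(1)) and ρ ≥ 6. Hence ρ = max(3, 6) = 6.
Therefore ρ = 6.

Order ρ = 6.


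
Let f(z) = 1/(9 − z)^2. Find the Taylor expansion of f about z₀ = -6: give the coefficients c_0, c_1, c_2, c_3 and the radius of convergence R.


Let w = z − z₀, so z = z₀ + w.
Then 9 − z = 9 − (z₀ + w) = (9 − z₀) − w = 15 − w.
f(z) = 1/(15 − w)^2 = (1/(15)^2) · (1 − w/(15))^{−2}.
By the binomial series (1−u)^{−2} = Σ_{n≥0} C(n+1, 1) u^n for |u|<1, with u = w/(15):
  c_n = C(n+1, 1) / (15)^(n+2).
  c_0 = 1/(15)^2 = 1/225.
  c_1 = 2/(15)^3 = 2/3375.
  c_2 = 3/(15)^4 = 1/16875.
  c_3 = 4/(15)^5 = 4/759375.
The series is valid for |w/d| < 1, i.e. |z − z₀| < |d|.
Radius of convergence: R = |9 − z₀| = |15| = 15 (distance from z₀ to the singularity z = 9).

c_0 = 1/225, c_1 = 2/3375, c_2 = 1/16875, c_3 = 4/759375; R = 15.


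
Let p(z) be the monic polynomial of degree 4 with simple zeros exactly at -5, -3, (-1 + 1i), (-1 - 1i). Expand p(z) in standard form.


The polynomial is p(z) = ∏_{α ∈ S} (z − α), where S = {-5, -3, (-1 + 1i), (-1 - 1i)}.
Expanding the product yields: p(z) = z^4 + 10·z^3 + 33·z^2 + 46·z + 30.
Note conjugate pairs combine to real quadratics: (z − (-1+1i))(z − (-1−1i)) = z² + 2z + 2.
The resulting polynomial has degree 4 and real coefficients as required.

p(z) = z^4 + 10·z^3 + 33·z^2 + 46·z + 30.


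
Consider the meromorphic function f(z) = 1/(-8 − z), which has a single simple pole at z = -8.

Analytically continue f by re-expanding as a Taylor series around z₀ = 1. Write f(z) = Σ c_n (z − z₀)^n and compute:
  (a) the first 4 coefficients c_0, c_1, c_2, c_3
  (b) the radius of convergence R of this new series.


Let w = z − z₀, so z = z₀ + w.
Then -8 − z = -8 − (z₀ + w) = (-8 − z₀) − w = -9 − w.
f(z) = 1/(-9 − w) = (1/(-9)) · 1/(1 − w/(-9)) = Σ_{n≥0} w^n / (-9)^(n+1).
So c_n = 1/(-9)^(n+1):
  c_0 = 1/(-9)^1 = -1/9.
  c_1 = 1/(-9)^2 = 1/81.
  c_2 = 1/(-9)^3 = -1/729.
  c_3 = 1/(-9)^4 = 1/6561.
The series is valid for |w/d| < 1, i.e. |z − z₀| < |d|.
Radius of convergence: R = |-8 − z₀| = |-9| = 9 (distance from z₀ to the singularity z = -8).

c_0 = -1/9, c_1 = 1/81, c_2 = -1/729, c_3 = 1/6561; R = 9.


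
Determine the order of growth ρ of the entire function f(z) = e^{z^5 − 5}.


|e^{z^5 − 5}| = e^{Re(1·z^5) + -5} ≤ e^{1|z|^5 + -5} = e^{1r^5 + -5} on |z| = r, so ρ ≤ 5. Choosing z on |z|=r so that 1·z^5 is real positive (always possible by picking arg z appropriately) gives |f(z)| = e^{1r^5 + -5}, matching the bound. The additive constant -5 does not affect log log M(r) ~ 5·log r. Hence ρ = 5.
Therefore ρ = 5.

Order ρ = 5.


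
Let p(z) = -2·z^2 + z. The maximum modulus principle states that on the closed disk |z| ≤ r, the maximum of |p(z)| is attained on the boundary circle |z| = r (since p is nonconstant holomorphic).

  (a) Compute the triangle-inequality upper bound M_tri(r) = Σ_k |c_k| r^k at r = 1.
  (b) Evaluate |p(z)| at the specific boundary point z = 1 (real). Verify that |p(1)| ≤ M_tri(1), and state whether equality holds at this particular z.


Coefficients: c_0 = 0, c_1 = 1, c_2 = -2. Radius r = 1.
Part (a). Triangle bound: M_tri(r) = Σ_k |c_k| r^k
  = |0|·1^0 + |1|·1^1 + |-2|·1^2
  = 0 + 1 + 2 = 3.
This bounds M(r) := max_{|z|=r} |p(z)| from above; equality holds iff all terms c_k z^k can be made to align in phase at a single z on |z|=r.
Part (b). At z = 1 (real, on the circle |z| = r):
  p(1) = (0)·1^0 + (1)·1^1 + (-2)·1^2 = -1.
  |p(1)| = 1.
Check: |p(1)| = 1 ≤ 3 = M_tri(1). ✓ Equality does not hold at z = 1 (the coefficients have mixed signs, so the terms do not all align in phase there).

M_tri(1) = 3; |p(1)| = 1; equality at z=1: no.


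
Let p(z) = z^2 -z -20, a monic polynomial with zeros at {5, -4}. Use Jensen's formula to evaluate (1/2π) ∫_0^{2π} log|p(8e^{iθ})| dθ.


Zeros: -4, 5; r = 8.
Inside |z| < r: -4, 5. Outside (|z| ≥ r): ∅.
p(0) = -20, so log|p(0)| = log(20) = 2.9957.
Apply Jensen: I(r) = log|p(0)| + Σ_k log(r/|z_k|), summed over zeros inside |z| < r.
  log(r/|z_k|) for z_k = 5: log(8/5) = 0.4700
  log(r/|z_k|) for z_k = -4: log(8/4) = 0.6931
Sum over inside zeros: 1.1632.
I(r) = log|p(0)| + (inside sum) = 2.9957 + 1.1632 = 4.1589.
Closed form (all zeros inside, monic): I(r) = n·log(r) = 2·log(8) = 4.1589. ✓

I(r) ≈ 4.1589.


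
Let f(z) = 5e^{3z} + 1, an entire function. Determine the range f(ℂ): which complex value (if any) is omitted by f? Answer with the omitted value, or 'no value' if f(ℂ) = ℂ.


Little Picard bounds the complement of f(ℂ) to at most one point.
e^{3z} is never zero on ℂ, so 5·e^{3z} takes every value in ℂ ∖ {0}. Adding 1 shifts the range to ℂ ∖ {1}. Thus f omits exactly the value 1.

Omitted value: 1.


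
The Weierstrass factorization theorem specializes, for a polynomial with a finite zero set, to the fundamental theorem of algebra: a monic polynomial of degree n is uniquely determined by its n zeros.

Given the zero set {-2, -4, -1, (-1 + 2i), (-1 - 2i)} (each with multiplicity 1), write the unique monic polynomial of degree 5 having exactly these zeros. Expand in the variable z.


The polynomial is p(z) = ∏_{α ∈ S} (z − α), where S = {-2, -4, -1, (-1 + 2i), (-1 - 2i)}.
Expanding the product yields: p(z) = z^5 + 9·z^4 + 33·z^3 + 71·z^2 + 86·z + 40.
Note conjugate pairs combine to real quadratics: (z − (-1+2i))(z − (-1−2i)) = z² + 2z + 5.
The resulting polynomial has degree 5 and real coefficients as required.

p(z) = z^5 + 9·z^4 + 33·z^3 + 71·z^2 + 86·z + 40.


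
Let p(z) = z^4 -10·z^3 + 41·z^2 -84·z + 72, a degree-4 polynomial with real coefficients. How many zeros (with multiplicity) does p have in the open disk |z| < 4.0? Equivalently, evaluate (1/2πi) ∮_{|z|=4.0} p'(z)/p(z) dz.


The zeros of p are: 3, 3, (2 + 2i), (2 - 2i).
Their magnitudes are: 3, 3, 2.828, 2.828.
Zeros with |z| < R = 4.0: 3, 3, (2 + 2i), (2 - 2i).
Count = 4.
By the argument principle, (1/2πi) ∮_{|z|=R} p'(z)/p(z) dz equals exactly this count.

Number of zeros inside |z| < 4.0: 4.


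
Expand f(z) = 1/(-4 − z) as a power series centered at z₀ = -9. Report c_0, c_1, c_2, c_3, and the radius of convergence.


Let w = z − z₀, so z = z₀ + w.
Then -4 − z = -4 − (z₀ + w) = (-4 − z₀) − w = 5 − w.
f(z) = 1/(5 − w) = (1/(5)) · 1/(1 − w/(5)) = Σ_{n≥0} w^n / (5)^(n+1).
So c_n = 1/(5)^(n+1):
  c_0 = 1/(5)^1 = 1/5.
  c_1 = 1/(5)^2 = 1/25.
  c_2 = 1/(5)^3 = 1/125.
  c_3 = 1/(5)^4 = 1/625.
The series is valid for |w/d| < 1, i.e. |z − z₀| < |d|.
Radius of convergence: R = |-4 − z₀| = |5| = 5 (distance from z₀ to the singularity z = -4).

c_0 = 1/5, c_1 = 1/25, c_2 = 1/125, c_3 = 1/625; R = 5.


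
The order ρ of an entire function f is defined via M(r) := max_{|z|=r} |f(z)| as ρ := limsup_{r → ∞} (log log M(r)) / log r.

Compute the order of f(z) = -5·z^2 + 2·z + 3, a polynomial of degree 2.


|f(z)| ≤ Σ|c_k|·r^k = O(r^2) as r → ∞. Polynomial growth is O(e^{r^ε}) for every ε > 0 (since r^2/e^{r^ε} → 0), so ρ ≤ ε for all ε > 0, i.e. ρ = 0. Every nonconstant polynomial has order 0.
Therefore ρ = 0.

Order ρ = 0.


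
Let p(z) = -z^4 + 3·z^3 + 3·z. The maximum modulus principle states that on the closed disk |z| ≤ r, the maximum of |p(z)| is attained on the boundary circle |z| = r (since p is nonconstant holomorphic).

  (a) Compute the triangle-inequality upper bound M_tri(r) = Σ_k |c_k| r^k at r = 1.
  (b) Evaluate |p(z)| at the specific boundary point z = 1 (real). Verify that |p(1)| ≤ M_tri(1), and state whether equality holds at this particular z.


Coefficients: c_0 = 0, c_1 = 3, c_2 = 0, c_3 = 3, c_4 = -1. Radius r = 1.
Part (a). Triangle bound: M_tri(r) = Σ_k |c_k| r^k
  = |0|·1^0 + |3|·1^1 + |0|·1^2 + |3|·1^3 + |-1|·1^4
  = 0 + 3 + 0 + 3 + 1 = 7.
This bounds M(r) := max_{|z|=r} |p(z)| from above; equality holds iff all terms c_k z^k can be made to align in phase at a single z on |z|=r.
Part (b). At z = 1 (real, on the circle |z| = r):
  p(1) = (0)·1^0 + (3)·1^1 + (0)·1^2 + (3)·1^3 + (-1)·1^4 = 5.
  |p(1)| = 5.
Check: |p(1)| = 5 ≤ 7 = M_tri(1). ✓ Equality does not hold at z = 1 (the coefficients have mixed signs, so the terms do not all align in phase there).

M_tri(1) = 7; |p(1)| = 5; equality at z=1: no.


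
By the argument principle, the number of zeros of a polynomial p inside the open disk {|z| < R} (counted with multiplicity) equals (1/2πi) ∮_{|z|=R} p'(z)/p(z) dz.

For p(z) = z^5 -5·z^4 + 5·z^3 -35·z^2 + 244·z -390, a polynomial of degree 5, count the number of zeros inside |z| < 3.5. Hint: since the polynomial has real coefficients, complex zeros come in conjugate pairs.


The zeros of p are: (-2 + 3i), (-2 - 3i), 3, (3 + 1i), (3 - 1i).
Their magnitudes are: 3.606, 3.606, 3, 3.162, 3.162.
Zeros with |z| < R = 3.5: 3, (3 + 1i), (3 - 1i).
Count = 3.
By the argument principle, (1/2πi) ∮_{|z|=R} p'(z)/p(z) dz equals exactly this count.

Number of zeros inside |z| < 3.5: 3.


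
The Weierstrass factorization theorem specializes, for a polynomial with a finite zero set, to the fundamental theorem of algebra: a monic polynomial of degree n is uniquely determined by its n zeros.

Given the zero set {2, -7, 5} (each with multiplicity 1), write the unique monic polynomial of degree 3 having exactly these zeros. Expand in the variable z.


The polynomial is p(z) = ∏_{α ∈ S} (z − α), where S = {2, -7, 5}.
Expanding the product yields: p(z) = z^3 -39·z + 70.
The resulting polynomial has degree 3 and real coefficients as required.

p(z) = z^3 -39·z + 70.


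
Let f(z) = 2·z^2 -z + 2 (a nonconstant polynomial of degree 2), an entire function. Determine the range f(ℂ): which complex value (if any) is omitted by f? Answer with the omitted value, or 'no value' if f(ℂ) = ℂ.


Little Picard bounds the complement of f(ℂ) to at most one point.
For every w ∈ ℂ, the equation p(z) − w = 0 is a nonconstant polynomial in z and hence has at least one root by the fundamental theorem of algebra. So p is surjective onto ℂ, omitting no value.

Omitted value: no value.


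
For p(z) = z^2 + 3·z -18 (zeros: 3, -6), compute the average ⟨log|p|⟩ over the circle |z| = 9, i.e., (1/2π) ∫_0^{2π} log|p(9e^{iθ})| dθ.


Zeros: -6, 3; r = 9.
Inside |z| < r: -6, 3. Outside (|z| ≥ r): ∅.
p(0) = -18, so log|p(0)| = log(18) = 2.8904.
Apply Jensen: I(r) = log|p(0)| + Σ_k log(r/|z_k|), summed over zeros inside |z| < r.
  log(r/|z_k|) for z_k = 3: log(9/3) = 1.0986
  log(r/|z_k|) for z_k = -6: log(9/6) = 0.4055
Sum over inside zeros: 1.5041.
I(r) = log|p(0)| + (inside sum) = 2.8904 + 1.5041 = 4.3944.
Closed form (all zeros inside, monic): I(r) = n·log(r) = 2·log(9) = 4.3944. ✓

I(r) ≈ 4.3944.


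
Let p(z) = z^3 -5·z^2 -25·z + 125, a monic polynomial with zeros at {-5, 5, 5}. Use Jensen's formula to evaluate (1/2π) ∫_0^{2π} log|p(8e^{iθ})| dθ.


Zeros: -5, 5, 5; r = 8.
Inside |z| < r: -5, 5, 5. Outside (|z| ≥ r): ∅.
p(0) = 125, so log|p(0)| = log(125) = 4.8283.
Apply Jensen: I(r) = log|p(0)| + Σ_k log(r/|z_k|), summed over zeros inside |z| < r.
  log(r/|z_k|) for z_k = -5: log(8/5) = 0.4700
  log(r/|z_k|) for z_k = 5: log(8/5) = 0.4700
  log(r/|z_k|) for z_k = 5: log(8/5) = 0.4700
Sum over inside zeros: 1.4100.
I(r) = log|p(0)| + (inside sum) = 4.8283 + 1.4100 = 6.2383.
Closed form (all zeros inside, monic): I(r) = n·log(r) = 3·log(8) = 6.2383. ✓

I(r) ≈ 6.2383.


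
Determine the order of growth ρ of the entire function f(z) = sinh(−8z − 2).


sinh(w) is a linear combination of e^{iw} and e^{−iw} (or e^w, e^{−w} in the hyperbolic case), so |sinh(w)| ≤ e^{|w|}. With w = −8z − 2, |w| ≤ 8|z| + 2 = 8r + 2 on |z| = r, giving M(r) ≤ e^{8r + 2}, so ρ ≤ 1. On a suitable ray (z = it for sin/cos; z = t for sinh/cosh, t real → ∞), |sinh(−8z − 2)| grows like e^{8|t|}/2, so ρ ≥ 1. Hence ρ = 1.
Therefore ρ = 1.

Order ρ = 1.


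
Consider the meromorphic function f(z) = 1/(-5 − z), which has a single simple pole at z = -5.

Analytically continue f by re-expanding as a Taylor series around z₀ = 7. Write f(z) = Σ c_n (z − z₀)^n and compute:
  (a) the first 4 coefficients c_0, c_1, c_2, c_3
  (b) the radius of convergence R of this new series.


Let w = z − z₀, so z = z₀ + w.
Then -5 − z = -5 − (z₀ + w) = (-5 − z₀) − w = -12 − w.
f(z) = 1/(-12 − w) = (1/(-12)) · 1/(1 − w/(-12)) = Σ_{n≥0} w^n / (-12)^(n+1).
So c_n = 1/(-12)^(n+1):
  c_0 = 1/(-12)^1 = -1/12.
  c_1 = 1/(-12)^2 = 1/144.
  c_2 = 1/(-12)^3 = -1/1728.
  c_3 = 1/(-12)^4 = 1/20736.
The series is valid for |w/d| < 1, i.e. |z − z₀| < |d|.
Radius of convergence: R = |-5 − z₀| = |-12| = 12 (distance from z₀ to the singularity z = -5).

c_0 = -1/12, c_1 = 1/144, c_2 = -1/1728, c_3 = 1/20736; R = 12.


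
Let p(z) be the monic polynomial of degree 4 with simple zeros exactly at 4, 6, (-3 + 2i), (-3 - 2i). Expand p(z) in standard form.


The polynomial is p(z) = ∏_{α ∈ S} (z − α), where S = {4, 6, (-3 + 2i), (-3 - 2i)}.
Expanding the product yields: p(z) = z^4 -4·z^3 -23·z^2 + 14·z + 312.
Note conjugate pairs combine to real quadratics: (z − (-3+2i))(z − (-3−2i)) = z² + 6z + 13.
The resulting polynomial has degree 4 and real coefficients as required.

p(z) = z^4 -4·z^3 -23·z^2 + 14·z + 312.


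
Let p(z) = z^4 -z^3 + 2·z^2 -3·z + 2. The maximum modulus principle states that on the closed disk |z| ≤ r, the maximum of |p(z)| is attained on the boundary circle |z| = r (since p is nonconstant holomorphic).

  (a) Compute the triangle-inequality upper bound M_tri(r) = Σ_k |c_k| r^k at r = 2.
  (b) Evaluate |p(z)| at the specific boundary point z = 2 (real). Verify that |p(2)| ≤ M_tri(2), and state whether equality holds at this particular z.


Coefficients: c_0 = 2, c_1 = -3, c_2 = 2, c_3 = -1, c_4 = 1. Radius r = 2.
Part (a). Triangle bound: M_tri(r) = Σ_k |c_k| r^k
  = |2|·2^0 + |-3|·2^1 + |2|·2^2 + |-1|·2^3 + |1|·2^4
  = 2 + 6 + 8 + 8 + 16 = 40.
This bounds M(r) := max_{|z|=r} |p(z)| from above; equality holds iff all terms c_k z^k can be made to align in phase at a single z on |z|=r.
Part (b). At z = 2 (real, on the circle |z| = r):
  p(2) = (2)·2^0 + (-3)·2^1 + (2)·2^2 + (-1)·2^3 + (1)·2^4 = 12.
  |p(2)| = 12.
Check: |p(2)| = 12 ≤ 40 = M_tri(2). ✓ Equality does not hold at z = 2 (the coefficients have mixed signs, so the terms do not all align in phase there).

M_tri(2) = 40; |p(2)| = 12; equality at z=2: no.


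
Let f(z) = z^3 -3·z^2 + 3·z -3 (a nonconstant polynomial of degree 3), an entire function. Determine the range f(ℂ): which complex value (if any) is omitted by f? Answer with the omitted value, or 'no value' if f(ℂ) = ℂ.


Little Picard bounds the complement of f(ℂ) to at most one point.
For every w ∈ ℂ, the equation p(z) − w = 0 is a nonconstant polynomial in z and hence has at least one root by the fundamental theorem of algebra. So p is surjective onto ℂ, omitting no value.

Omitted value: no value.


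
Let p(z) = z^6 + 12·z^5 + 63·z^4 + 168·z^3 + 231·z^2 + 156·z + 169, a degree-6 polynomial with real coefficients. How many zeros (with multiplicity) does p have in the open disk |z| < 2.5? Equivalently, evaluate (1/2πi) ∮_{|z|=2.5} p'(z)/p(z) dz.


The zeros of p are: (0 + 1i), (0 - 1i), (-3 + 2i), (-3 - 2i), (-3 + 2i), (-3 - 2i).
Their magnitudes are: 1, 1, 3.606, 3.606, 3.606, 3.606.
Zeros with |z| < R = 2.5: (0 + 1i), (0 - 1i).
Count = 2.
By the argument principle, (1/2πi) ∮_{|z|=R} p'(z)/p(z) dz equals exactly this count.

Number of zeros inside |z| < 2.5: 2.


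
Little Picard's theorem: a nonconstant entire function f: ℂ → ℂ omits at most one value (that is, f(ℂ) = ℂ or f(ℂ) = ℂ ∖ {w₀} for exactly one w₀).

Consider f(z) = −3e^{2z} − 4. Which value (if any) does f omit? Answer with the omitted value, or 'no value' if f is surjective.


Little Picard bounds the complement of f(ℂ) to at most one point.
e^{2z} is never zero on ℂ, so -3·e^{2z} takes every value in ℂ ∖ {0}. Adding -4 shifts the range to ℂ ∖ {-4}. Thus f omits exactly the value -4.

Omitted value: -4.


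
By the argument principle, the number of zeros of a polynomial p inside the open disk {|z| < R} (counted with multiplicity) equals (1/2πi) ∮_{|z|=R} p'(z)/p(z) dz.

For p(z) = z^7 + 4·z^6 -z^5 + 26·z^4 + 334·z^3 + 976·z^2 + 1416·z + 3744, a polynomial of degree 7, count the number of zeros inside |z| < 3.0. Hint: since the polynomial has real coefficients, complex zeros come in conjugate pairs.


The zeros of p are: (-3 + 2i), (-3 - 2i), -4, (0 + 2i), (0 - 2i), (3 + 3i), (3 - 3i).
Their magnitudes are: 3.606, 3.606, 4, 2, 2, 4.243, 4.243.
Zeros with |z| < R = 3.0: (0 + 2i), (0 - 2i).
Count = 2.
By the argument principle, (1/2πi) ∮_{|z|=R} p'(z)/p(z) dz equals exactly this count.

Number of zeros inside |z| < 3.0: 2.


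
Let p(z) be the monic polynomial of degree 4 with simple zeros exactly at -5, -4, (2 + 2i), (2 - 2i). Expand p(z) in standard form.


The polynomial is p(z) = ∏_{α ∈ S} (z − α), where S = {-5, -4, (2 + 2i), (2 - 2i)}.
Expanding the product yields: p(z) = z^4 + 5·z^3 -8·z^2 -8·z + 160.
Note conjugate pairs combine to real quadratics: (z − (2+2i))(z − (2−2i)) = z² − 4z + 8.
The resulting polynomial has degree 4 and real coefficients as required.

p(z) = z^4 + 5·z^3 -8·z^2 -8·z + 160.


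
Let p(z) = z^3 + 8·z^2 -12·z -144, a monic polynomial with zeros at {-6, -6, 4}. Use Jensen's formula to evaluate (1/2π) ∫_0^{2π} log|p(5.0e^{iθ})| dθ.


Zeros: -6, -6, 4; r = 5.0.
Inside |z| < r: 4. Outside (|z| ≥ r): -6, -6.
p(0) = -144, so log|p(0)| = log(144) = 4.9698.
Apply Jensen: I(r) = log|p(0)| + Σ_k log(r/|z_k|), summed over zeros inside |z| < r.
  log(r/|z_k|) for z_k = 4: log(5.0/4) = 0.2231
  Outside zeros (-6, -6) contribute nothing to the Jensen sum.
Sum over inside zeros: 0.2231.
I(r) = log|p(0)| + (inside sum) = 4.9698 + 0.2231 = 5.1930.
Note: since some zeros are outside |z| ≤ r, the simplified n·log(r) form does NOT apply — only the inside zeros contribute.

I(r) ≈ 5.1930.


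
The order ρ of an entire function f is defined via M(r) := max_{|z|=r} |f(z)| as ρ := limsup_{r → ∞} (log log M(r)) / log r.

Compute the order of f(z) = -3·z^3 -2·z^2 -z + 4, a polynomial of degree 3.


|f(z)| ≤ Σ|c_k|·r^k = O(r^3) as r → ∞. Polynomial growth is O(e^{r^ε}) for every ε > 0 (since r^3/e^{r^ε} → 0), so ρ ≤ ε for all ε > 0, i.e. ρ = 0. Every nonconstant polynomial has order 0.
Therefore ρ = 0.

Order ρ = 0.


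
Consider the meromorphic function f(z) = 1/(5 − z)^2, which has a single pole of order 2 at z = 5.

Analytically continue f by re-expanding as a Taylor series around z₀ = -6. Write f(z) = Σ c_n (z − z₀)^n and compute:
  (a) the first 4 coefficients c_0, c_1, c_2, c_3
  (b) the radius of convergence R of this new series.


Let w = z − z₀, so z = z₀ + w.
Then 5 − z = 5 − (z₀ + w) = (5 − z₀) − w = 11 − w.
f(z) = 1/(11 − w)^2 = (1/(11)^2) · (1 − w/(11))^{−2}.
By the binomial series (1−u)^{−2} = Σ_{n≥0} C(n+1, 1) u^n for |u|<1, with u = w/(11):
  c_n = C(n+1, 1) / (11)^(n+2).
  c_0 = 1/(11)^2 = 1/121.
  c_1 = 2/(11)^3 = 2/1331.
  c_2 = 3/(11)^4 = 3/14641.
  c_3 = 4/(11)^5 = 4/161051.
The series is valid for |w/d| < 1, i.e. |z − z₀| < |d|.
Radius of convergence: R = |5 − z₀| = |11| = 11 (distance from z₀ to the singularity z = 5).

c_0 = 1/121, c_1 = 2/1331, c_2 = 3/14641, c_3 = 4/161051; R = 11.


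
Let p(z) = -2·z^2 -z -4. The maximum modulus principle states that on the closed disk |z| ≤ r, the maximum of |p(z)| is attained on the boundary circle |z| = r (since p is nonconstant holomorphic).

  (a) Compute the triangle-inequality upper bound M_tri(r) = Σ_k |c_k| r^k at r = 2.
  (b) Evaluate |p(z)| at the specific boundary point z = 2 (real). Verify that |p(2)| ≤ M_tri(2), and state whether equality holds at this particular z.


Coefficients: c_0 = -4, c_1 = -1, c_2 = -2. Radius r = 2.
Part (a). Triangle bound: M_tri(r) = Σ_k |c_k| r^k
  = |-4|·2^0 + |-1|·2^1 + |-2|·2^2
  = 4 + 2 + 8 = 14.
This bounds M(r) := max_{|z|=r} |p(z)| from above; equality holds iff all terms c_k z^k can be made to align in phase at a single z on |z|=r.
Part (b). At z = 2 (real, on the circle |z| = r):
  p(2) = (-4)·2^0 + (-1)·2^1 + (-2)·2^2 = -14.
  |p(2)| = 14.
Since all nonzero coefficients share the same sign, |p(2)| = 14 = M_tri(2); the triangle bound is attained at z = 2, so in fact M(r) = 14.

M_tri(2) = 14; |p(2)| = 14; equality at z=2: yes.


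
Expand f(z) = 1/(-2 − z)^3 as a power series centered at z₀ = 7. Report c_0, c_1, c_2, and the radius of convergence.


Let w = z − z₀, so z = z₀ + w.
Then -2 − z = -2 − (z₀ + w) = (-2 − z₀) − w = -9 − w.
f(z) = 1/(-9 − w)^3 = (1/(-9)^3) · (1 − w/(-9))^{−3}.
By the binomial series (1−u)^{−3} = Σ_{n≥0} C(n+2, 2) u^n for |u|<1, with u = w/(-9):
  c_n = C(n+2, 2) / (-9)^(n+3).
  c_0 = 1/(-9)^3 = -1/729.
  c_1 = 3/(-9)^4 = 1/2187.
  c_2 = 6/(-9)^5 = -2/19683.
The series is valid for |w/d| < 1, i.e. |z − z₀| < |d|.
Radius of convergence: R = |-2 − z₀| = |-9| = 9 (distance from z₀ to the singularity z = -2).

c_0 = -1/729, c_1 = 1/2187, c_2 = -2/19683; R = 9.


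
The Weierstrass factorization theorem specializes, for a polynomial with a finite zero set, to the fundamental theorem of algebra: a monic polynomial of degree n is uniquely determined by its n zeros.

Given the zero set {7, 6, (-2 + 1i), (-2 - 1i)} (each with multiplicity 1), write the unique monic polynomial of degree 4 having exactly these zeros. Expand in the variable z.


The polynomial is p(z) = ∏_{α ∈ S} (z − α), where S = {7, 6, (-2 + 1i), (-2 - 1i)}.
Expanding the product yields: p(z) = z^4 -9·z^3 -5·z^2 + 103·z + 210.
Note conjugate pairs combine to real quadratics: (z − (-2+1i))(z − (-2−1i)) = z² + 4z + 5.
The resulting polynomial has degree 4 and real coefficients as required.

p(z) = z^4 -9·z^3 -5·z^2 + 103·z + 210.


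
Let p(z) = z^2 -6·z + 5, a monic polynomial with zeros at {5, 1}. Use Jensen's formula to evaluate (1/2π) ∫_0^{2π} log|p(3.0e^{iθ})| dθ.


Zeros: 1, 5; r = 3.0.
Inside |z| < r: 1. Outside (|z| ≥ r): 5.
p(0) = 5, so log|p(0)| = log(5) = 1.6094.
Apply Jensen: I(r) = log|p(0)| + Σ_k log(r/|z_k|), summed over zeros inside |z| < r.
  log(r/|z_k|) for z_k = 1: log(3.0/1) = 1.0986
  Outside zeros (5) contribute nothing to the Jensen sum.
Sum over inside zeros: 1.0986.
I(r) = log|p(0)| + (inside sum) = 1.6094 + 1.0986 = 2.7081.
Note: since some zeros are outside |z| ≤ r, the simplified n·log(r) form does NOT apply — only the inside zeros contribute.

I(r) ≈ 2.7081.


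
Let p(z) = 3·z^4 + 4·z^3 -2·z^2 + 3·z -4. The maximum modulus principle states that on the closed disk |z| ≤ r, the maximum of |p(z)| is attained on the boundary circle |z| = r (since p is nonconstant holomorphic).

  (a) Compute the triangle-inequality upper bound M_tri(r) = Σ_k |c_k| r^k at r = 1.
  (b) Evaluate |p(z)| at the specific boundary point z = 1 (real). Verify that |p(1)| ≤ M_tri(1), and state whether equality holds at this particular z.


Coefficients: c_0 = -4, c_1 = 3, c_2 = -2, c_3 = 4, c_4 = 3. Radius r = 1.
Part (a). Triangle bound: M_tri(r) = Σ_k |c_k| r^k
  = |-4|·1^0 + |3|·1^1 + |-2|·1^2 + |4|·1^3 + |3|·1^4
  = 4 + 3 + 2 + 4 + 3 = 16.
This bounds M(r) := max_{|z|=r} |p(z)| from above; equality holds iff all terms c_k z^k can be made to align in phase at a single z on |z|=r.
Part (b). At z = 1 (real, on the circle |z| = r):
  p(1) = (-4)·1^0 + (3)·1^1 + (-2)·1^2 + (4)·1^3 + (3)·1^4 = 4.
  |p(1)| = 4.
Check: |p(1)| = 4 ≤ 16 = M_tri(1). ✓ Equality does not hold at z = 1 (the coefficients have mixed signs, so the terms do not all align in phase there).

M_tri(1) = 16; |p(1)| = 4; equality at z=1: no.


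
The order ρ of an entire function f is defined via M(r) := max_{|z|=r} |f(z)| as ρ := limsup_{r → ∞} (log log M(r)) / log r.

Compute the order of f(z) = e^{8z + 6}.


|e^{8z + 6}| = e^{Re(8·z) + 6} ≤ e^{8|z|^1 + 6} = e^{8r^1 + 6} on |z| = r, so ρ ≤ 1. Choosing z on |z|=r so that 8·z is real positive (always possible by picking arg z appropriately) gives |f(z)| = e^{8r^1 + 6}, matching the bound. The additive constant 6 does not affect log log M(r) ~ 1·log r. Hence ρ = 1.
Therefore ρ = 1.

Order ρ = 1.


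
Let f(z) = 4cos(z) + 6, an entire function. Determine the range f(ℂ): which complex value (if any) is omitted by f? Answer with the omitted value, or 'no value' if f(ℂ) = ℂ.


Little Picard bounds the complement of f(ℂ) to at most one point.
cos is entire and surjective onto ℂ: for every w ∈ ℂ, cos(ζ) = w has a solution ζ ∈ ℂ (e.g., via the complex inverse arccos). With ζ = z this gives z = ζ/(1). Then 4·cos(z) takes every value in 4·ℂ = ℂ, and adding 6 is a bijection of ℂ. So f is surjective and omits no value. (Note: only on the real line is cos bounded by [−1, 1].)

Omitted value: no value.


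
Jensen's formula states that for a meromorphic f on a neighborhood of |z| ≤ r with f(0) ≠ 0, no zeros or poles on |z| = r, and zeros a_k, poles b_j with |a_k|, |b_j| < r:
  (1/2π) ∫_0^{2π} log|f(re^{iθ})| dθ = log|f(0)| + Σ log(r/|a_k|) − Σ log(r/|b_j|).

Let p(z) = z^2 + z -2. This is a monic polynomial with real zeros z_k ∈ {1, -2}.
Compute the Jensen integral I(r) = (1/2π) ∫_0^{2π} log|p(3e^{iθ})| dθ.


Zeros: -2, 1; r = 3.
Inside |z| < r: -2, 1. Outside (|z| ≥ r): ∅.
p(0) = -2, so log|p(0)| = log(2) = 0.6931.
Apply Jensen: I(r) = log|p(0)| + Σ_k log(r/|z_k|), summed over zeros inside |z| < r.
  log(r/|z_k|) for z_k = 1: log(3/1) = 1.0986
  log(r/|z_k|) for z_k = -2: log(3/2) = 0.4055
Sum over inside zeros: 1.5041.
I(r) = log|p(0)| + (inside sum) = 0.6931 + 1.5041 = 2.1972.
Closed form (all zeros inside, monic): I(r) = n·log(r) = 2·log(3) = 2.1972. ✓

I(r) ≈ 2.1972.


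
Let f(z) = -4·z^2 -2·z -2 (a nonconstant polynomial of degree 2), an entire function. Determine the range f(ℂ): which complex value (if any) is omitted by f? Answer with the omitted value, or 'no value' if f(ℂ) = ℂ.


Little Picard bounds the complement of f(ℂ) to at most one point.
For every w ∈ ℂ, the equation p(z) − w = 0 is a nonconstant polynomial in z and hence has at least one root by the fundamental theorem of algebra. So p is surjective onto ℂ, omitting no value.

Omitted value: no value.


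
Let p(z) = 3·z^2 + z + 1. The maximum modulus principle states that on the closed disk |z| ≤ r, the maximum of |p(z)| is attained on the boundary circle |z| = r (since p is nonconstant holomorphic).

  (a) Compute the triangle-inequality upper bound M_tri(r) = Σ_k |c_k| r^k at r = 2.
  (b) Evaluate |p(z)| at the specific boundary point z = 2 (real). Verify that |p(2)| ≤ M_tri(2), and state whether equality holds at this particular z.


Coefficients: c_0 = 1, c_1 = 1, c_2 = 3. Radius r = 2.
Part (a). Triangle bound: M_tri(r) = Σ_k |c_k| r^k
  = |1|·2^0 + |1|·2^1 + |3|·2^2
  = 1 + 2 + 12 = 15.
This bounds M(r) := max_{|z|=r} |p(z)| from above; equality holds iff all terms c_k z^k can be made to align in phase at a single z on |z|=r.
Part (b). At z = 2 (real, on the circle |z| = r):
  p(2) = (1)·2^0 + (1)·2^1 + (3)·2^2 = 15.
  |p(2)| = 15.
Since all nonzero coefficients share the same sign, |p(2)| = 15 = M_tri(2); the triangle bound is attained at z = 2, so in fact M(r) = 15.

M_tri(2) = 15; |p(2)| = 15; equality at z=2: yes.


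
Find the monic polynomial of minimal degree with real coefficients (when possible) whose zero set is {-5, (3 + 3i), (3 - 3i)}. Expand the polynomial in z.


The polynomial is p(z) = ∏_{α ∈ S} (z − α), where S = {-5, (3 + 3i), (3 - 3i)}.
Expanding the product yields: p(z) = z^3 -z^2 -12·z + 90.
Note conjugate pairs combine to real quadratics: (z − (3+3i))(z − (3−3i)) = z² − 6z + 18.
The resulting polynomial has degree 3 and real coefficients as required.

p(z) = z^3 -z^2 -12·z + 90.


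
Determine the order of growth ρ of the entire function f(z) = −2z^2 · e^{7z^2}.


M(r) = max_{|z|=r} |-2|·|z|^2·|e^{7z^2}| = 2·r^2 · e^{7r^2} (the factors attain their maxima compatibly on |z|=r). Then log M(r) = log 2 + 2·log r + 7r^2, dominated by the last term, so log log M(r) ~ 2·log r. The polynomial factor -2z^2 contributes only a log r term and does not affect the order. ρ = 2.
Therefore ρ = 2.

Order ρ = 2.


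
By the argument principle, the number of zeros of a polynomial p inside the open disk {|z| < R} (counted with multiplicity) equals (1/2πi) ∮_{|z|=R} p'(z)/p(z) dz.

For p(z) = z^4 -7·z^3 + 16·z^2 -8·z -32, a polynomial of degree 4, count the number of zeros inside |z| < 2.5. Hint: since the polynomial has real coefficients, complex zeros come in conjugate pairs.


The zeros of p are: (2 + 2i), (2 - 2i), 4, -1.
Their magnitudes are: 2.828, 2.828, 4, 1.
Zeros with |z| < R = 2.5: -1.
Count = 1.
By the argument principle, (1/2πi) ∮_{|z|=R} p'(z)/p(z) dz equals exactly this count.

Number of zeros inside |z| < 2.5: 1.


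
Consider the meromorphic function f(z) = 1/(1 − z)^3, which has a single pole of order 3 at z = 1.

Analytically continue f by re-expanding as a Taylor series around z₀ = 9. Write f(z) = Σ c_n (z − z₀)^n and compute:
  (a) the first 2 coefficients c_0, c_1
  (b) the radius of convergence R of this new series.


Let w = z − z₀, so z = z₀ + w.
Then 1 − z = 1 − (z₀ + w) = (1 − z₀) − w = -8 − w.
f(z) = 1/(-8 − w)^3 = (1/(-8)^3) · (1 − w/(-8))^{−3}.
By the binomial series (1−u)^{−3} = Σ_{n≥0} C(n+2, 2) u^n for |u|<1, with u = w/(-8):
  c_n = C(n+2, 2) / (-8)^(n+3).
  c_0 = 1/(-8)^3 = -1/512.
  c_1 = 3/(-8)^4 = 3/4096.
The series is valid for |w/d| < 1, i.e. |z − z₀| < |d|.
Radius of convergence: R = |1 − z₀| = |-8| = 8 (distance from z₀ to the singularity z = 1).

c_0 = -1/512, c_1 = 3/4096; R = 8.


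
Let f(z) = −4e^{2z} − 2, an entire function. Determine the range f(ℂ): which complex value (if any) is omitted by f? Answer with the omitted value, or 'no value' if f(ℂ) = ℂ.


Little Picard bounds the complement of f(ℂ) to at most one point.
e^{2z} is never zero on ℂ, so -4·e^{2z} takes every value in ℂ ∖ {0}. Adding -2 shifts the range to ℂ ∖ {-2}. Thus f omits exactly the value -2.

Omitted value: -2.


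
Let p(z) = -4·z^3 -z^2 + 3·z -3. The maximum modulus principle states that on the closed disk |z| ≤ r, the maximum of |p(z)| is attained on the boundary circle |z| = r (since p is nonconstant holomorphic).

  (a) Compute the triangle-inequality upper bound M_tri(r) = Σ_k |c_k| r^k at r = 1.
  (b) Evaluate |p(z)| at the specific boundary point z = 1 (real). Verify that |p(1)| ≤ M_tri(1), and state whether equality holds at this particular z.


Coefficients: c_0 = -3, c_1 = 3, c_2 = -1, c_3 = -4. Radius r = 1.
Part (a). Triangle bound: M_tri(r) = Σ_k |c_k| r^k
  = |-3|·1^0 + |3|·1^1 + |-1|·1^2 + |-4|·1^3
  = 3 + 3 + 1 + 4 = 11.
This bounds M(r) := max_{|z|=r} |p(z)| from above; equality holds iff all terms c_k z^k can be made to align in phase at a single z on |z|=r.
Part (b). At z = 1 (real, on the circle |z| = r):
  p(1) = (-3)·1^0 + (3)·1^1 + (-1)·1^2 + (-4)·1^3 = -5.
  |p(1)| = 5.
Check: |p(1)| = 5 ≤ 11 = M_tri(1). ✓ Equality does not hold at z = 1 (the coefficients have mixed signs, so the terms do not all align in phase there).

M_tri(1) = 11; |p(1)| = 5; equality at z=1: no.


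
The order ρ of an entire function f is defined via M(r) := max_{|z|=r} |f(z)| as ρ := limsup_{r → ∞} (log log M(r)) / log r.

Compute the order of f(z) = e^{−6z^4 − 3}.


|e^{−6z^4 − 3}| = e^{Re(-6·z^4) + -3} ≤ e^{6|z|^4 + -3} = e^{6r^4 + -3} on |z| = r, so ρ ≤ 4. Choosing z on |z|=r so that -6·z^4 is real positive (always possible by picking arg z appropriately) gives |f(z)| = e^{6r^4 + -3}, matching the bound. The additive constant -3 does not affect log log M(r) ~ 4·log r. Hence ρ = 4.
Therefore ρ = 4.

Order ρ = 4.


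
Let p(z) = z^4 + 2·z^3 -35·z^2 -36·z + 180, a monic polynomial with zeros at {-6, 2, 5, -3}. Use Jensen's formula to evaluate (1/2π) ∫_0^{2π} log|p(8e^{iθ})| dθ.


Zeros: -6, -3, 2, 5; r = 8.
Inside |z| < r: -6, -3, 2, 5. Outside (|z| ≥ r): ∅.
p(0) = 180, so log|p(0)| = log(180) = 5.1930.
Apply Jensen: I(r) = log|p(0)| + Σ_k log(r/|z_k|), summed over zeros inside |z| < r.
  log(r/|z_k|) for z_k = -6: log(8/6) = 0.2877
  log(r/|z_k|) for z_k = 2: log(8/2) = 1.3863
  log(r/|z_k|) for z_k = 5: log(8/5) = 0.4700
  log(r/|z_k|) for z_k = -3: log(8/3) = 0.9808
Sum over inside zeros: 3.1248.
I(r) = log|p(0)| + (inside sum) = 5.1930 + 3.1248 = 8.3178.
Closed form (all zeros inside, monic): I(r) = n·log(r) = 4·log(8) = 8.3178. ✓

I(r) ≈ 8.3178.


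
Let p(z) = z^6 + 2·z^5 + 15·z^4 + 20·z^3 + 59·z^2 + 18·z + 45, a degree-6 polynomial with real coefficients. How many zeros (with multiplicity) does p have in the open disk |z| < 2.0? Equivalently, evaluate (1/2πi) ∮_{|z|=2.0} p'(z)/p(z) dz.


The zeros of p are: (-1 + 2i), (-1 - 2i), (0 + 3i), (0 - 3i), (0 + 1i), (0 - 1i).
Their magnitudes are: 2.236, 2.236, 3, 3, 1, 1.
Zeros with |z| < R = 2.0: (0 + 1i), (0 - 1i).
Count = 2.
By the argument principle, (1/2πi) ∮_{|z|=R} p'(z)/p(z) dz equals exactly this count.

Number of zeros inside |z| < 2.0: 2.


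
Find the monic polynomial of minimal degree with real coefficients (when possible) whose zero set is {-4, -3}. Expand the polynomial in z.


The polynomial is p(z) = ∏_{α ∈ S} (z − α), where S = {-4, -3}.
Expanding the product yields: p(z) = z^2 + 7·z + 12.
The resulting polynomial has degree 2 and real coefficients as required.

p(z) = z^2 + 7·z + 12.


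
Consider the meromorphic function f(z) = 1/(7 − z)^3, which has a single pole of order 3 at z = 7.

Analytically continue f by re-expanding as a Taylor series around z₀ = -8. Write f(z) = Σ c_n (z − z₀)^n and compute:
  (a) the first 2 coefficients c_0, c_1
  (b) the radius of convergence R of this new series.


Let w = z − z₀, so z = z₀ + w.
Then 7 − z = 7 − (z₀ + w) = (7 − z₀) − w = 15 − w.
f(z) = 1/(15 − w)^3 = (1/(15)^3) · (1 − w/(15))^{−3}.
By the binomial series (1−u)^{−3} = Σ_{n≥0} C(n+2, 2) u^n for |u|<1, with u = w/(15):
  c_n = C(n+2, 2) / (15)^(n+3).
  c_0 = 1/(15)^3 = 1/3375.
  c_1 = 3/(15)^4 = 1/16875.
The series is valid for |w/d| < 1, i.e. |z − z₀| < |d|.
Radius of convergence: R = |7 − z₀| = |15| = 15 (distance from z₀ to the singularity z = 7).

c_0 = 1/3375, c_1 = 1/16875; R = 15.


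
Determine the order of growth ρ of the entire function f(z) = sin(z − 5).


sin(w) is a linear combination of e^{iw} and e^{−iw} (or e^w, e^{−w} in the hyperbolic case), so |sin(w)| ≤ e^{|w|}. With w = z − 5, |w| ≤ 1|z| + 5 = 1r + 5 on |z| = r, giving M(r) ≤ e^{1r + 5}, so ρ ≤ 1. On a suitable ray (z = it for sin/cos; z = t for sinh/cosh, t real → ∞), |sin(z − 5)| grows like e^{1|t|}/2, so ρ ≥ 1. Hence ρ = 1.
Therefore ρ = 1.

Order ρ = 1.


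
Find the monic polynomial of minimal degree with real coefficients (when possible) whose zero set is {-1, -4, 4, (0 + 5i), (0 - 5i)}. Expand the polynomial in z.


The polynomial is p(z) = ∏_{α ∈ S} (z − α), where S = {-1, -4, 4, (0 + 5i), (0 - 5i)}.
Expanding the product yields: p(z) = z^5 + z^4 + 9·z^3 + 9·z^2 -400·z -400.
Note conjugate pairs combine to real quadratics: (z − (0+5i))(z − (0−5i)) = z² + 25.
The resulting polynomial has degree 5 and real coefficients as required.

p(z) = z^5 + z^4 + 9·z^3 + 9·z^2 -400·z -400.
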